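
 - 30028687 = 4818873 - 34847560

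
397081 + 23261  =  420342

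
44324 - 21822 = 22502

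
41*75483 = 3094803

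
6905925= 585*11805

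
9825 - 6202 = 3623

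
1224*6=7344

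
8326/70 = 118+ 33/35 =118.94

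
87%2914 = 87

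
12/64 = 3/16 = 0.19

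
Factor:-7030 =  - 2^1*5^1*19^1* 37^1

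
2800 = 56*50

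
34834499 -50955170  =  -16120671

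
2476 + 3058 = 5534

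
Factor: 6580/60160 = 7/64 = 2^(  -  6 )*7^1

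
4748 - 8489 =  - 3741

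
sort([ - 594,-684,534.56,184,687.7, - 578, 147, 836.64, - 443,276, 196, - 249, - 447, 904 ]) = [ - 684, - 594, - 578, - 447, - 443, - 249, 147, 184 , 196,  276, 534.56, 687.7,836.64, 904 ] 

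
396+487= 883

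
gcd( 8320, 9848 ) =8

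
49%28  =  21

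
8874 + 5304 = 14178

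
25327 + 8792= 34119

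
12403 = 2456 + 9947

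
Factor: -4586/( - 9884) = 2^(-1 ) * 7^(-1 )*353^(- 1 )*2293^1= 2293/4942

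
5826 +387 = 6213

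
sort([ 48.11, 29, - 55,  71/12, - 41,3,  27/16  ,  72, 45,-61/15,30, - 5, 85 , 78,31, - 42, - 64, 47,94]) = [ - 64, - 55,-42, - 41,  -  5, - 61/15, 27/16,3,  71/12, 29, 30,31,45,  47, 48.11 , 72,78,  85,94]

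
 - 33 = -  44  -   - 11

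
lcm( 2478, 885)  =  12390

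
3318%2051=1267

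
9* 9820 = 88380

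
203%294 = 203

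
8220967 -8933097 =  - 712130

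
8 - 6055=-6047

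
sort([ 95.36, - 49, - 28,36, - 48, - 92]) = [ - 92, - 49, - 48, - 28, 36, 95.36] 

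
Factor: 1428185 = 5^1* 11^1* 23^1*1129^1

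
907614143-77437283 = 830176860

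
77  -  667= - 590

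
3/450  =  1/150 = 0.01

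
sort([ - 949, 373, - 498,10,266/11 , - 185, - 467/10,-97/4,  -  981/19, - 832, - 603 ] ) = [ - 949, - 832, - 603, - 498, - 185, - 981/19, - 467/10,-97/4,10, 266/11,373 ]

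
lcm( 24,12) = 24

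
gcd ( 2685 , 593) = 1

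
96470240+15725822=112196062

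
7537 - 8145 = - 608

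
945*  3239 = 3060855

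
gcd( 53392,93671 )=47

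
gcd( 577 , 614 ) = 1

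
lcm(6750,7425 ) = 74250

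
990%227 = 82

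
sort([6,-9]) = [ - 9, 6] 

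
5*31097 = 155485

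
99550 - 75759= 23791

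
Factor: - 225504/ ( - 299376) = 2^1 *7^ ( - 1)*11^( - 1 ) * 29^1 = 58/77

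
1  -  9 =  - 8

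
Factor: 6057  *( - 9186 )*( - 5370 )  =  2^2*3^4 * 5^1 *179^1*673^1*1531^1 = 298784662740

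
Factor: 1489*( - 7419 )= - 3^1*1489^1*2473^1 = - 11046891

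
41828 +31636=73464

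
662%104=38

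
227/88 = 2 + 51/88 = 2.58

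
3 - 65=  - 62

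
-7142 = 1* ( - 7142 )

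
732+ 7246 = 7978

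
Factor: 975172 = 2^2*11^1 * 37^1*599^1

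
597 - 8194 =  - 7597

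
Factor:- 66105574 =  - 2^1*2687^1 *12301^1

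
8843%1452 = 131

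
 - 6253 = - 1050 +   -  5203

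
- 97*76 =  -7372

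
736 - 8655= -7919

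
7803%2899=2005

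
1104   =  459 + 645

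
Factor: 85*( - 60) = -2^2 * 3^1*5^2*17^1 = - 5100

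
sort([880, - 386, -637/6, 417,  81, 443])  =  [ - 386, - 637/6,81, 417, 443 , 880] 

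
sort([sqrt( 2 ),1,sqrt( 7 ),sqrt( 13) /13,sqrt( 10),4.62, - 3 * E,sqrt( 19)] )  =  [ - 3 * E,sqrt( 13) /13, 1, sqrt( 2 ),sqrt( 7 ),sqrt( 10), sqrt( 19),4.62 ] 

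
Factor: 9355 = 5^1*1871^1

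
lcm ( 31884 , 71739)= 286956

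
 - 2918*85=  - 248030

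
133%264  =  133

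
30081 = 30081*1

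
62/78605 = 62/78605 = 0.00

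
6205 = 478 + 5727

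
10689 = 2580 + 8109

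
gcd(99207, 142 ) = 1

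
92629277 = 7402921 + 85226356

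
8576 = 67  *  128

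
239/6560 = 239/6560=0.04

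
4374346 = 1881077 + 2493269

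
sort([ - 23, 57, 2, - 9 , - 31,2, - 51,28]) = [ - 51, - 31,  -  23,-9, 2,2 , 28, 57] 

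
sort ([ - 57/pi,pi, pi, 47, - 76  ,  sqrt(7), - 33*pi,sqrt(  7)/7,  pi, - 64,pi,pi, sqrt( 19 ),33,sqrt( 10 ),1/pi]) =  [ - 33 * pi, - 76, - 64,-57/pi, 1/pi, sqrt (7)/7,sqrt ( 7 ),pi,pi, pi,pi,pi,sqrt(10 ), sqrt( 19), 33, 47]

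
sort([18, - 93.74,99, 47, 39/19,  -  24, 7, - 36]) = [ - 93.74,  -  36, - 24, 39/19 , 7,18, 47, 99]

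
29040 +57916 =86956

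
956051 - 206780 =749271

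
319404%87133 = 58005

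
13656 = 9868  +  3788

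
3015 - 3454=-439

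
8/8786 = 4/4393 = 0.00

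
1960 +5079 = 7039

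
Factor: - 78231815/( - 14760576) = 2^( - 7 )*3^( - 3)*5^1*4271^ ( - 1 )*15646363^1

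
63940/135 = 12788/27 = 473.63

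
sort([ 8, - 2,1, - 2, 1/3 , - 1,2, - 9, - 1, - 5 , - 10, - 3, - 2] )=[-10, - 9,-5, - 3, - 2 , - 2, - 2, - 1, - 1 , 1/3,1,2,8] 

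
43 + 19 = 62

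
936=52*18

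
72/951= 24/317 = 0.08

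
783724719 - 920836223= - 137111504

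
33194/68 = 16597/34  =  488.15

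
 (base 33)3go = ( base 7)14064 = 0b111011101011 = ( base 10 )3819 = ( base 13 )197A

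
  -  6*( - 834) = 5004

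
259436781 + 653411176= 912847957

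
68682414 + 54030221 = 122712635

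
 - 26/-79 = 26/79 = 0.33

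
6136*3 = 18408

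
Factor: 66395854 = 2^1*7^1*107^1*  127^1*349^1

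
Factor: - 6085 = -5^1*1217^1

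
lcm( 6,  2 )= 6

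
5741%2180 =1381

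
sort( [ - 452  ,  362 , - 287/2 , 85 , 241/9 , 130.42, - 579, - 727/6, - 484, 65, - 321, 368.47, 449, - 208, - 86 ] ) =[ - 579, - 484, - 452, - 321, - 208,  -  287/2, - 727/6 , - 86, 241/9,65, 85 , 130.42,362,368.47 , 449]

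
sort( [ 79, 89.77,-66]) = [ - 66, 79, 89.77]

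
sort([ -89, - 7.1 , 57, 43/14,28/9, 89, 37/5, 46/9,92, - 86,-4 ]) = [-89,-86, -7.1 ,-4 , 43/14,28/9, 46/9,37/5, 57, 89,92 ]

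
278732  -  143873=134859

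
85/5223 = 85/5223 = 0.02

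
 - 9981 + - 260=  - 10241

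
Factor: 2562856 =2^3*457^1*701^1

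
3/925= 3/925 = 0.00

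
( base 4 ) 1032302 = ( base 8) 11662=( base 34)4ca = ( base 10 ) 5042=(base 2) 1001110110010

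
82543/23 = 3588 + 19/23 = 3588.83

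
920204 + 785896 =1706100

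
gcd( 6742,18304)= 2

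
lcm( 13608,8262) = 231336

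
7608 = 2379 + 5229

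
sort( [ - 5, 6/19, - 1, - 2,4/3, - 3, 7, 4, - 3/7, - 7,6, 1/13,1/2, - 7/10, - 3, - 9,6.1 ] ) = [ - 9, - 7, - 5, - 3, - 3 , - 2 , - 1 ,-7/10, - 3/7 , 1/13, 6/19, 1/2,4/3, 4,6,  6.1,7] 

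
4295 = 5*859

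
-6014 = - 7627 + 1613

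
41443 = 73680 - 32237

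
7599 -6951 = 648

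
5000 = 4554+446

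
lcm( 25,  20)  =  100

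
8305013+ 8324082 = 16629095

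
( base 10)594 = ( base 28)l6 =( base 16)252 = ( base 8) 1122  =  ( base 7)1506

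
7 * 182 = 1274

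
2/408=1/204= 0.00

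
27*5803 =156681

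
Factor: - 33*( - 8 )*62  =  2^4*3^1*11^1*31^1 = 16368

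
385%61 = 19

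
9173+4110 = 13283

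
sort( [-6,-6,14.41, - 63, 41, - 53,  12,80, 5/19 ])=[ - 63,  -  53,-6,-6,5/19, 12,  14.41, 41,80] 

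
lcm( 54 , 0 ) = 0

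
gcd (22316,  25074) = 14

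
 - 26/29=  -  26/29 = -0.90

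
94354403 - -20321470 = 114675873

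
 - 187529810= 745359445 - 932889255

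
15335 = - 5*( - 3067) 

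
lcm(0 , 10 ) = 0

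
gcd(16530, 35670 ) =870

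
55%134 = 55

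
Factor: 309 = 3^1*103^1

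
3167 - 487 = 2680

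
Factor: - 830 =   -  2^1*5^1*83^1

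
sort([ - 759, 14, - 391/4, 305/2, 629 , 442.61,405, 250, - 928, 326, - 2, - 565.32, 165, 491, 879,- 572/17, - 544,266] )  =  [  -  928, - 759, - 565.32,-544, - 391/4, - 572/17, -2 , 14, 305/2  ,  165, 250,266, 326 , 405, 442.61, 491,629,  879]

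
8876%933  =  479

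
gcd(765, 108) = 9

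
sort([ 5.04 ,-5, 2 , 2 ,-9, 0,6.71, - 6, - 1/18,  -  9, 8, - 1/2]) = [ - 9, - 9, - 6 , - 5,-1/2, -1/18, 0 , 2,2,5.04 , 6.71,8]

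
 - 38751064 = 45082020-83833084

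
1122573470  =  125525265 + 997048205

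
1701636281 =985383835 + 716252446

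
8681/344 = 8681/344  =  25.24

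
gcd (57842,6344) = 2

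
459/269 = 459/269 = 1.71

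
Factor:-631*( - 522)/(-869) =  - 2^1*3^2*11^( -1)*29^1*79^( - 1) * 631^1 = - 329382/869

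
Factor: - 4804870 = - 2^1*5^1*7^1*83^1*827^1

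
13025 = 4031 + 8994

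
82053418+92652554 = 174705972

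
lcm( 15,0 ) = 0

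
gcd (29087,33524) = 493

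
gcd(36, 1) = 1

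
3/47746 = 3/47746 =0.00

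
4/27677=4/27677 = 0.00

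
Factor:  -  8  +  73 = 65 = 5^1*  13^1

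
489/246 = 163/82=1.99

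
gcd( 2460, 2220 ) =60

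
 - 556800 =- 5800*96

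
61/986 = 61/986 = 0.06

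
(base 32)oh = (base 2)1100010001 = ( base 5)11120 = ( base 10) 785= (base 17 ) 2C3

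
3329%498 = 341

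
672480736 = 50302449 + 622178287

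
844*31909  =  26931196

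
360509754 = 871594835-511085081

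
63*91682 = 5775966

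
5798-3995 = 1803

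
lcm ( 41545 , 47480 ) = 332360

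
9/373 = 9/373  =  0.02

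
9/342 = 1/38 = 0.03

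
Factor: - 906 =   -  2^1*3^1*151^1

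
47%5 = 2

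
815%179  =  99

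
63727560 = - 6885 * ( - 9256) 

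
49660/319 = 155  +  215/319 = 155.67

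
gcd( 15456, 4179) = 21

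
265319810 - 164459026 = 100860784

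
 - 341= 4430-4771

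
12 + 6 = 18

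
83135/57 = 83135/57 = 1458.51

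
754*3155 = 2378870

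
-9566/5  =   - 1914+4/5 = - 1913.20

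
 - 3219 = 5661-8880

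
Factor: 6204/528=2^(-2)*47^1 = 47/4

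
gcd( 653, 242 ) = 1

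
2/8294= 1/4147 = 0.00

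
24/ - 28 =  - 1 + 1/7 = - 0.86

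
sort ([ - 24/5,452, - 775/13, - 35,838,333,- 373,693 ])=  [ - 373, -775/13,- 35, - 24/5,  333,452,693, 838]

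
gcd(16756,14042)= 118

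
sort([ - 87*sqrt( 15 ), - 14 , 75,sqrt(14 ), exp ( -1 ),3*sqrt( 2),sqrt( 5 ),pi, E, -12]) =[ - 87*sqrt( 15 ), - 14, - 12, exp( -1),sqrt (5 ), E,pi, sqrt( 14 ), 3 * sqrt(2 ), 75 ] 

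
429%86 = 85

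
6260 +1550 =7810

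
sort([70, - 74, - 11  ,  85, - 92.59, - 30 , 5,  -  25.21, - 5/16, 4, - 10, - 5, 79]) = [ - 92.59, - 74, - 30,-25.21, - 11, - 10, - 5,-5/16, 4 , 5, 70  ,  79,85] 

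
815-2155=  - 1340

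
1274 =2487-1213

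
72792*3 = 218376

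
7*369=2583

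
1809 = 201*9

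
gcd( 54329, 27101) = 1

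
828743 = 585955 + 242788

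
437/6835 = 437/6835 =0.06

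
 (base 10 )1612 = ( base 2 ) 11001001100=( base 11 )1236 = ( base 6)11244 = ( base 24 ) 2j4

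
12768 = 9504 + 3264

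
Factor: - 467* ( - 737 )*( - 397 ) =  - 11^1*67^1*397^1*467^1 = - 136639063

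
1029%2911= 1029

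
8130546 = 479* 16974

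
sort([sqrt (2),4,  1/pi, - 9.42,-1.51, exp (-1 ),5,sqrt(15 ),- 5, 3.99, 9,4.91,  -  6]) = [ - 9.42,-6,-5,  -  1.51, 1/pi,exp( - 1 ), sqrt ( 2 ),sqrt(15 ),3.99,4, 4.91 , 5, 9]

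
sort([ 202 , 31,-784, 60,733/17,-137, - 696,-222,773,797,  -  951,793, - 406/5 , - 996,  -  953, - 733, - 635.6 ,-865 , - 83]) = [ - 996, - 953, - 951, - 865, - 784, -733, - 696, - 635.6, - 222, -137, - 83 ,  -  406/5,  31  ,  733/17,60,202, 773,793,797]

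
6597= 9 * 733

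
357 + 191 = 548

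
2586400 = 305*8480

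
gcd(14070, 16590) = 210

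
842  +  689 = 1531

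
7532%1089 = 998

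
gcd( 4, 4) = 4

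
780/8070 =26/269 = 0.10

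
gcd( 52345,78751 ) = 1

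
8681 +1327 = 10008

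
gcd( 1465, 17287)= 293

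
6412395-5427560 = 984835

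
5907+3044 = 8951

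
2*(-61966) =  - 123932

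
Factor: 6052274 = 2^1 * 227^1 * 13331^1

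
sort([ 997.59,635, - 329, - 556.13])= [ - 556.13, - 329,635,997.59] 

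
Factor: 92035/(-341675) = - 233/865 = -  5^( - 1)*173^( - 1) * 233^1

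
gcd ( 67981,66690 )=1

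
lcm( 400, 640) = 3200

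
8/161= 8/161= 0.05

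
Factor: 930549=3^1*313^1 * 991^1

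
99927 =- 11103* ( - 9 )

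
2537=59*43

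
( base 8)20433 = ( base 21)j4c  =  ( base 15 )27A0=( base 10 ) 8475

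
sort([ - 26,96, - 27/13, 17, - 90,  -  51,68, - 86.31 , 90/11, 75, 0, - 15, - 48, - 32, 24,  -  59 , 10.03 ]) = [  -  90, - 86.31, - 59, -51, - 48, - 32,-26, - 15,-27/13,0 , 90/11, 10.03, 17,24,  68, 75, 96 ] 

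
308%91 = 35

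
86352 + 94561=180913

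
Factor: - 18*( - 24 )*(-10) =  -  2^5*3^3*5^1 = - 4320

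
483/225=161/75 = 2.15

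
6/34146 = 1/5691= 0.00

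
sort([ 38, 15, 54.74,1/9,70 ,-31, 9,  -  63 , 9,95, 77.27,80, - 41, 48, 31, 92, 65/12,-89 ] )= [ - 89 ,-63 , - 41,-31 , 1/9,  65/12, 9,9,15,31, 38,48,54.74 , 70, 77.27,80,  92, 95 ]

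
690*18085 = 12478650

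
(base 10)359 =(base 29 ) cb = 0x167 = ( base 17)142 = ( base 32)b7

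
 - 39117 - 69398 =-108515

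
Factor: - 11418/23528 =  - 2^( - 2)*3^1*11^1*17^( - 1) = - 33/68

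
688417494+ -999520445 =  - 311102951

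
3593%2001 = 1592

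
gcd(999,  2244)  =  3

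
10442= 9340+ 1102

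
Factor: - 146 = - 2^1 * 73^1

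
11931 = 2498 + 9433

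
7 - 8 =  - 1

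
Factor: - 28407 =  -3^1 * 17^1*557^1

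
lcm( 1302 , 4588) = 96348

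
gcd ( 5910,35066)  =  394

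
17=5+12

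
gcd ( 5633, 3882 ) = 1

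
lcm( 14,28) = 28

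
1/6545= 1/6545 = 0.00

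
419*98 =41062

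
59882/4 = 29941/2 = 14970.50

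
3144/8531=3144/8531= 0.37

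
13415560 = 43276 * 310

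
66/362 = 33/181 = 0.18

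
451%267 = 184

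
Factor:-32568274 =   -  2^1 * 47^1*233^1 * 1487^1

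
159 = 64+95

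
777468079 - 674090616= 103377463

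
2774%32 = 22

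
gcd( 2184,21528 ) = 312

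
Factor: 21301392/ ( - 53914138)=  - 2^3*3^1*7^1*63397^1*26957069^( - 1 ) = - 10650696/26957069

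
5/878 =5/878 = 0.01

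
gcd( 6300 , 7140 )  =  420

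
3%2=1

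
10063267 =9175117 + 888150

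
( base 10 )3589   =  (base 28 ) 4G5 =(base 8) 7005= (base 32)3g5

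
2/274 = 1/137 = 0.01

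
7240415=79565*91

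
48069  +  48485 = 96554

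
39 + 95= 134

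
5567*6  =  33402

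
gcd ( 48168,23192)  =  1784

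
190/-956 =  - 95/478= - 0.20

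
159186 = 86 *1851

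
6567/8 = 6567/8 = 820.88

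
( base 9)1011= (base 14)3ab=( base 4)23203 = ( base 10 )739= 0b1011100011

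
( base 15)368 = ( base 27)11h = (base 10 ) 773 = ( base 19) 22d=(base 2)1100000101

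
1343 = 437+906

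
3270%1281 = 708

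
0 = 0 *6452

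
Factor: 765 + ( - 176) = 589=19^1*31^1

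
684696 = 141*4856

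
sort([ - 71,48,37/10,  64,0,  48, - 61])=[-71,-61, 0,37/10 , 48,  48,64 ]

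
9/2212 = 9/2212 = 0.00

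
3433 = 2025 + 1408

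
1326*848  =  1124448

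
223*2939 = 655397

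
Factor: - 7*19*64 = -2^6* 7^1*19^1 = -8512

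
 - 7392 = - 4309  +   - 3083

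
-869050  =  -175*4966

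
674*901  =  607274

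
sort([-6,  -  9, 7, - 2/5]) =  [ - 9, - 6, - 2/5,7] 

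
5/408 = 5/408 = 0.01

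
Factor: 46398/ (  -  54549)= -2^1*3^( - 1)*29^( - 1 ) * 37^1=- 74/87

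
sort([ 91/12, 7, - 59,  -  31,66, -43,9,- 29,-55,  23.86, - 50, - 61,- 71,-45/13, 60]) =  [  -  71,  -  61, - 59, - 55, - 50, - 43,-31, - 29,- 45/13, 7,91/12,9, 23.86,60, 66] 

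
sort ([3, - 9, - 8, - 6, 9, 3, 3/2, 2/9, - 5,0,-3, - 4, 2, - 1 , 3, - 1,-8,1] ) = [ - 9,  -  8, - 8, - 6, - 5,-4 , - 3,  -  1, - 1 , 0,2/9, 1, 3/2, 2, 3,3, 3, 9 ] 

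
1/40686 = 1/40686 =0.00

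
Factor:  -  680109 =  - 3^1*31^1*71^1*103^1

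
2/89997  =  2/89997 = 0.00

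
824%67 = 20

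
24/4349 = 24/4349 = 0.01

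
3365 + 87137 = 90502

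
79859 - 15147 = 64712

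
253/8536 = 23/776 = 0.03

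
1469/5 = 293 + 4/5=   293.80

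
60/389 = 60/389 = 0.15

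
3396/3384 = 1 + 1/282 = 1.00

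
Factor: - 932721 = -3^1*73^1 * 4259^1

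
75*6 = 450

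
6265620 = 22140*283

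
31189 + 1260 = 32449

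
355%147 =61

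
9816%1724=1196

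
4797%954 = 27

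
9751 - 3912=5839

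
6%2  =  0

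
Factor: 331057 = 43^1*7699^1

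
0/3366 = 0=0.00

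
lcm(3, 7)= 21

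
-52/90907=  - 52/90907 = - 0.00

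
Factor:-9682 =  - 2^1*47^1*103^1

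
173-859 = -686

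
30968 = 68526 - 37558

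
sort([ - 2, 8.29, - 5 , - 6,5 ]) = [ - 6, - 5,-2,5, 8.29]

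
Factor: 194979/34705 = 3^1 * 5^ (-1)*11^(-1 ) *103^1 =309/55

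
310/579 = 310/579 = 0.54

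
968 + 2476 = 3444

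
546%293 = 253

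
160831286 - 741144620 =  - 580313334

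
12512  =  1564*8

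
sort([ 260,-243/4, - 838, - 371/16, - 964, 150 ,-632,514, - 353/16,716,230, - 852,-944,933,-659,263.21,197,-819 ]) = [ - 964 , -944, - 852, - 838, - 819, - 659, - 632,-243/4, - 371/16,  -  353/16,150,197,230, 260, 263.21, 514,716,933] 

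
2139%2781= 2139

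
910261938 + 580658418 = 1490920356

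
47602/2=23801 = 23801.00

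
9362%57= 14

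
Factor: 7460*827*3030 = 18693342600 = 2^3*3^1*5^2*101^1*373^1*827^1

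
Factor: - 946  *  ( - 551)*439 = 228826994 = 2^1*11^1*19^1*29^1*43^1*439^1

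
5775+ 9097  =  14872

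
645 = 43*15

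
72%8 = 0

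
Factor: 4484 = 2^2 * 19^1  *  59^1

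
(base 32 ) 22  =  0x42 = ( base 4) 1002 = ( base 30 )26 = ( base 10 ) 66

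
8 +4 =12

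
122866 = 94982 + 27884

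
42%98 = 42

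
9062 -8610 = 452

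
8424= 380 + 8044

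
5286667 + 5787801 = 11074468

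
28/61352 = 7/15338 = 0.00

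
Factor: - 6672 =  - 2^4*3^1*139^1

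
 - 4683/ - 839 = 5 + 488/839 = 5.58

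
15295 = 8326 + 6969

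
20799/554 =37+ 301/554 =37.54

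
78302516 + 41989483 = 120291999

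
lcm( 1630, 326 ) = 1630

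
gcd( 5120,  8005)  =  5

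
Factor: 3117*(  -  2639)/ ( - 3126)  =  2^( - 1 )*7^1*13^1*29^1 *521^( - 1 )*1039^1 = 2741921/1042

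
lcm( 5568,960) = 27840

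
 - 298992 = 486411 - 785403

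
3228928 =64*50452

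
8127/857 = 8127/857 = 9.48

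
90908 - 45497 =45411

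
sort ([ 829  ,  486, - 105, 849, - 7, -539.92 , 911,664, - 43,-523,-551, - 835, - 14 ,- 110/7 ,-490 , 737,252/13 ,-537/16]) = [ - 835, - 551 ,  -  539.92, - 523 , - 490, - 105, - 43, - 537/16 ,-110/7, - 14,- 7,252/13, 486, 664,737, 829,849, 911]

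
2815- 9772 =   -  6957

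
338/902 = 169/451 = 0.37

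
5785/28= 5785/28 = 206.61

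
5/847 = 5/847  =  0.01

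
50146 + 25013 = 75159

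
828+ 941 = 1769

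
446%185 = 76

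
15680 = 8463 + 7217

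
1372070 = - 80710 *(  -  17) 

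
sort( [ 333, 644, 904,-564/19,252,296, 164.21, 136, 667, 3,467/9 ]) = [ - 564/19, 3,467/9, 136,  164.21, 252,296, 333 , 644 , 667, 904 ] 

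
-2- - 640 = 638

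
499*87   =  43413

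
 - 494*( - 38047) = 18795218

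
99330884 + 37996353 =137327237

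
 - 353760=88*(-4020 )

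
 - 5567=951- 6518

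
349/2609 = 349/2609 = 0.13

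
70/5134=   35/2567 = 0.01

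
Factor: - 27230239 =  - 139^1*227^1*863^1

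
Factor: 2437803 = 3^3*90289^1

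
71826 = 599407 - 527581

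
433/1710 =433/1710=0.25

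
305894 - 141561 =164333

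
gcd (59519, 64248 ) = 1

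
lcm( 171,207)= 3933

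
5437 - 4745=692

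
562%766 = 562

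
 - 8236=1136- 9372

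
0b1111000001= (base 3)1022121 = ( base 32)U1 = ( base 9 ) 1277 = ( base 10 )961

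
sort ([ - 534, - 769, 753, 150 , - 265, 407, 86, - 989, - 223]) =[ - 989, - 769,-534, - 265  , - 223,86, 150,407,753 ]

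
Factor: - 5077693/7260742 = -2^(-1)*19^1*179^1 * 1493^1*3630371^(-1)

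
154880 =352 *440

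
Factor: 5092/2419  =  2^2 * 19^1 * 41^( - 1)*59^(  -  1)*67^1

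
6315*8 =50520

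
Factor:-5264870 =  - 2^1*5^1*13^1*40499^1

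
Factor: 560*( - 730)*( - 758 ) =2^6*5^2*7^1 *73^1  *  379^1 = 309870400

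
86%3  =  2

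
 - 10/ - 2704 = 5/1352 =0.00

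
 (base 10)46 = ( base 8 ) 56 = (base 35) 1B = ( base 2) 101110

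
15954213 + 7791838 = 23746051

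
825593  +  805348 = 1630941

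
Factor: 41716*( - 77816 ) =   -  2^5 * 71^1*137^1*10429^1 = - 3246172256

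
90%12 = 6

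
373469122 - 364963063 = 8506059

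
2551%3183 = 2551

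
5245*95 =498275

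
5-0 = 5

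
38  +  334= 372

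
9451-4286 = 5165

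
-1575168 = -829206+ - 745962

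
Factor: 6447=3^1*7^1*307^1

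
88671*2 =177342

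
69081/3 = 23027 =23027.00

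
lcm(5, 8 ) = 40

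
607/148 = 4 + 15/148 = 4.10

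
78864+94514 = 173378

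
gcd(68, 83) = 1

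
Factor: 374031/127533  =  17811/6073 =3^2  *1979^1*6073^(- 1) 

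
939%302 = 33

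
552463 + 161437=713900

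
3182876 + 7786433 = 10969309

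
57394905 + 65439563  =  122834468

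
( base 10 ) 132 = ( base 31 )48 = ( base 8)204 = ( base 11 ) 110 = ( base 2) 10000100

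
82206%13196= 3030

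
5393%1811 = 1771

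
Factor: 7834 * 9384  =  2^4*3^1*17^1* 23^1 * 3917^1 = 73514256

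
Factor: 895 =5^1 * 179^1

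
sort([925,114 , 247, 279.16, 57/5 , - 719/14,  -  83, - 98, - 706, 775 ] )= [ - 706, - 98, - 83, - 719/14,57/5,114,  247,279.16, 775, 925]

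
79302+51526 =130828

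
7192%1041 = 946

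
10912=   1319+9593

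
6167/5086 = 1 + 1081/5086 = 1.21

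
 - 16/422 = - 1 + 203/211 = - 0.04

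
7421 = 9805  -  2384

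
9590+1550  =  11140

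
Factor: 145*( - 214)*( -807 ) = 25041210 =2^1*3^1*5^1*29^1 *107^1*269^1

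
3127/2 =1563 + 1/2 = 1563.50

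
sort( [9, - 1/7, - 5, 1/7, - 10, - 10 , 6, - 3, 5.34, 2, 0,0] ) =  [ - 10,-10 , - 5, - 3,-1/7,0 , 0,  1/7,2,5.34,6, 9]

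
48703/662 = 48703/662 = 73.57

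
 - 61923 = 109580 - 171503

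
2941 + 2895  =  5836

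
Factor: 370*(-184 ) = - 2^4*5^1 * 23^1*37^1=- 68080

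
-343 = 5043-5386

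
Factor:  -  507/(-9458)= 2^( - 1)*3^1 * 13^2 * 4729^ ( - 1)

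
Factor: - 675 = - 3^3*5^2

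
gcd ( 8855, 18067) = 7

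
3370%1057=199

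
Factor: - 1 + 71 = 70 =2^1*5^1*7^1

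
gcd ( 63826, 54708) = 9118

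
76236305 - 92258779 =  - 16022474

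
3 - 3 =0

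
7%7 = 0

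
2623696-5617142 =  - 2993446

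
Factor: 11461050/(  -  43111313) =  - 2^1 * 3^2 * 5^2*7^( - 1)*29^( - 1)*53^( - 1 )*4007^( - 1) * 25469^1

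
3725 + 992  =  4717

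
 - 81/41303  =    -  1 + 41222/41303 = - 0.00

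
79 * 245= 19355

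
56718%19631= 17456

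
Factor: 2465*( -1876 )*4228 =  -  2^4* 5^1*7^2*17^1*29^1*67^1*151^1 = - 19551709520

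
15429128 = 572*26974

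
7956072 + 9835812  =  17791884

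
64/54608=4/3413=0.00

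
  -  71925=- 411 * 175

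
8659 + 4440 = 13099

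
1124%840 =284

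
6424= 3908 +2516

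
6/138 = 1/23=0.04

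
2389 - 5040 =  - 2651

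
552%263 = 26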